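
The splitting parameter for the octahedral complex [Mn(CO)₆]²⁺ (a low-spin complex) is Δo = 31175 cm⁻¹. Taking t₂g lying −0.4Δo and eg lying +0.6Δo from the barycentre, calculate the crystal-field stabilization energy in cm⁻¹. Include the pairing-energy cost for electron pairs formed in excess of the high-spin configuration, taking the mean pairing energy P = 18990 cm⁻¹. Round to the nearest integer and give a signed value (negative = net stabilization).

CO is neutral, so the +2 overall charge sits on Mn: oxidation state +2.
Mn is in group 7, so Mn²⁺ is d⁵ (7 − 2 = 5).
Configuration: t₂g⁵ eg⁰.
CFSE(orbital) = 5×(-0.4Δo) + 0×(0.6Δo) = -2.0Δo; with Δo = 31175 cm⁻¹ that is -62350 cm⁻¹.
Pairing penalty: 2 pairs vs 0 in the high-spin reference → 2 extra × P = 37980 cm⁻¹.
Combining: -62350 + 37980 = -24370 cm⁻¹.

-24370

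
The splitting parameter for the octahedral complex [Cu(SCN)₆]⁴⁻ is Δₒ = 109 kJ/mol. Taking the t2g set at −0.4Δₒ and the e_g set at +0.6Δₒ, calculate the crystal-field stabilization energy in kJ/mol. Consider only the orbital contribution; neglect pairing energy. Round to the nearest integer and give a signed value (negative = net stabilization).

Each SCN⁻ contributes -1; 6 × (-1) = -6. With overall charge -4, Cu is in the +2 oxidation state.
Cu sits in group 11; removing 2 electrons leaves Cu²⁺ with 11 − 2 = 9 d electrons.
Electron filling gives t2g^6 e_g^3.
CFSE(orbital) = 6×(-0.4Δₒ) + 3×(0.6Δₒ) = -0.6Δₒ; with Δₒ = 109 kJ/mol that is -65 kJ/mol.

-65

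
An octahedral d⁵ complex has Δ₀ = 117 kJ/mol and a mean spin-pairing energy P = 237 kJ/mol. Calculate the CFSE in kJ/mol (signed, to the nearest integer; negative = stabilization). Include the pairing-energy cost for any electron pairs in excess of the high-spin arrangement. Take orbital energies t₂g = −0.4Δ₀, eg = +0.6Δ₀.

0

With Δ₀ < P the complex is high-spin.
Filling d⁵ accordingly: t₂g³ eg².
Orbital CFSE = 0.0Δ₀ = 0.0 × 117 = 0 kJ/mol.
High-spin has no excess pairs, so no pairing correction applies.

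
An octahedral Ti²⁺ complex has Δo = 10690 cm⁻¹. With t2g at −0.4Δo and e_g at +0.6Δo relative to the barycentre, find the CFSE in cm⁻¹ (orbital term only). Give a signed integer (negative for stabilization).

-8552

Group 4 minus oxidation state +2 gives a d² configuration for Ti²⁺.
The d² electrons fill as t2g^2 e_g^0.
Orbital CFSE = 2(-0.4) + 0(0.6) = -0.8Δo = -0.8 × 10690 = -8552 cm⁻¹.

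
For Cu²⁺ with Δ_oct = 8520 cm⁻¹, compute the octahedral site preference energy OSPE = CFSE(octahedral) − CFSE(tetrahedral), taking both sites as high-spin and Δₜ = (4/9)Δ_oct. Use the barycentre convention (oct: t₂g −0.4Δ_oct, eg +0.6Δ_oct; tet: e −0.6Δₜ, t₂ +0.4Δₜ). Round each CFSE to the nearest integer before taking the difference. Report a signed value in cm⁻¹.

Cu is in group 11, so Cu²⁺ is d⁹ (11 − 2 = 9).
Octahedral high-spin t2g^6 e_g^3: CFSE = -0.6 × 8520 = -5112 cm⁻¹.
In a tetrahedral site the filling is e^4 t2^5: CFSE(tet) = -0.4Δₜ = -0.4 × (4/9)(8520) = -1515 cm⁻¹.
OSPE = -5112 − (-1515) = -3597 cm⁻¹.

-3597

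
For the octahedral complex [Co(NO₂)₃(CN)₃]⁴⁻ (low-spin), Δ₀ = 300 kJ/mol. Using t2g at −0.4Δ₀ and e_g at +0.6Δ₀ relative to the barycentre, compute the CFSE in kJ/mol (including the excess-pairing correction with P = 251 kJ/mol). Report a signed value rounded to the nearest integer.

Ligand charges: 3×(-1) from NO₂⁻ and 3×(-1) from CN⁻ sum to -6; with overall charge -4, Co is +2.
Co²⁺: group 9, so d-count = 9 − 2 = 7.
Configuration: t2g^6 e_g^1.
The orbital stabilization is -1.8Δ₀ = -1.8 × 300 = -540 kJ/mol.
Relative to high-spin t2g^5 e_g^2 (2 paired), the low-spin configuration has 1 additional pair, contributing +1 × 251 = +251 kJ/mol.
Combining: -540 + 251 = -289 kJ/mol.

-289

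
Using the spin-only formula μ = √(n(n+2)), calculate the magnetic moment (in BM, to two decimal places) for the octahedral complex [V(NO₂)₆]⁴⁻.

3.87 BM

Each NO₂⁻ contributes -1; 6 × (-1) = -6. With overall charge -4, V is in the +2 oxidation state.
Group 5 minus oxidation state +2 gives a d³ configuration for V²⁺.
Configuration: t₂g³ eg⁰ → 3 unpaired electrons.
μ(spin-only) = √[3(3+2)] = √15 ≈ 3.87 BM.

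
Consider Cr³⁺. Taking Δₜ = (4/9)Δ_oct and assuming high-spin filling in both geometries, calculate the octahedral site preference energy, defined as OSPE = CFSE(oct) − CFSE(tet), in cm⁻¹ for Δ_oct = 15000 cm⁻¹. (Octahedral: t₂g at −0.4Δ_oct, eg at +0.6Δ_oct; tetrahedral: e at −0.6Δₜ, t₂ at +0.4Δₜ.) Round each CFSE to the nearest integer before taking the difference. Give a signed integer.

Cr is in group 6, so Cr³⁺ is d³ (6 − 3 = 3).
Octahedral (high-spin): t₂g³ eg⁰, CFSE = 3(−0.4) + 0(+0.6) = -1.2Δ_oct = -1.2 × 15000 = -18000 cm⁻¹.
In a tetrahedral site the filling is e² t₂¹: CFSE(tet) = -0.8Δₜ = -0.8 × (4/9)(15000) = -5333 cm⁻¹.
Subtracting, OSPE = -18000 − (-5333) = -12667 cm⁻¹.

-12667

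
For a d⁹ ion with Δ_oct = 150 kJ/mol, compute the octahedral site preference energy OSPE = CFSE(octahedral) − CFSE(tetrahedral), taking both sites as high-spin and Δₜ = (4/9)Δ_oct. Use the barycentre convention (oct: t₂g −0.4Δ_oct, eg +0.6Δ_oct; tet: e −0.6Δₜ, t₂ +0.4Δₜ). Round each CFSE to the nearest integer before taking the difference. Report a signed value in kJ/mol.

In an octahedral site d⁹ (HS) is t2g^6 e_g^3, giving CFSE(oct) = -0.6Δ_oct = -90 kJ/mol.
In a tetrahedral site the filling is e^4 t2^5: CFSE(tet) = -0.4Δₜ = -0.4 × (4/9)(150) = -27 kJ/mol.
Subtracting, OSPE = -90 − (-27) = -63 kJ/mol.

-63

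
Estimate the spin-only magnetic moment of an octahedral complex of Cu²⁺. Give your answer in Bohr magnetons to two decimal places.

1.73 Bohr magnetons

Group 11 minus oxidation state +2 gives a d⁹ configuration for Cu²⁺.
Configuration: t₂g⁶ eg³ → 1 unpaired electron.
μ(spin-only) = √[1(1+2)] = √3 ≈ 1.73 Bohr magnetons.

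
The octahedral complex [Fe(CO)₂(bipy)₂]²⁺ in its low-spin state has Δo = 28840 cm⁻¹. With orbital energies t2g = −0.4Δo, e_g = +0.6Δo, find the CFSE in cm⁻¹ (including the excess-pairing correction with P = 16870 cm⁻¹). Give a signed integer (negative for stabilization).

Ligand charges: 2×(+0) from CO and 2×(+0) from bipy sum to +0; with overall charge +2, Fe is +2.
Fe is in group 8, so Fe²⁺ is d⁶ (8 − 2 = 6).
Electron filling gives t2g^6 e_g^0.
The orbital stabilization is -2.4Δo = -2.4 × 28840 = -69216 cm⁻¹.
High-spin d⁶ would be t2g^4 e_g^2 with 1 pair; low-spin has 3, so 2 excess pairs cost +2P = +33740 cm⁻¹.
Overall CFSE = -69216 + 33740 = -35476 cm⁻¹.

-35476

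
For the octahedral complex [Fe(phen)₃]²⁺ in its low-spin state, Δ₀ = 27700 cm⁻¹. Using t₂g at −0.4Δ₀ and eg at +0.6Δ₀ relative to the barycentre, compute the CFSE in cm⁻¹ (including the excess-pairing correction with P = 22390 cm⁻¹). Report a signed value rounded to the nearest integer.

phen is neutral, so the +2 overall charge sits on Fe: oxidation state +2.
Fe sits in group 8; removing 2 electrons leaves Fe²⁺ with 8 − 2 = 6 d electrons.
The d⁶ electrons fill as t₂g⁶ eg⁰.
The orbital stabilization is -2.4Δ₀ = -2.4 × 27700 = -66480 cm⁻¹.
Pairing penalty: 3 pairs vs 1 in the high-spin reference → 2 extra × P = 44780 cm⁻¹.
Net CFSE = -66480 + 44780 = -21700 cm⁻¹.

-21700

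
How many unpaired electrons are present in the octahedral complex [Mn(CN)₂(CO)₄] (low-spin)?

Ligand charges: 2×(-1) from CN⁻ and 4×(+0) from CO sum to -2; with overall charge +0, Mn is +2.
Mn sits in group 7; removing 2 electrons leaves Mn²⁺ with 7 − 2 = 5 d electrons.
Configuration: t₂g⁵ eg⁰, giving 1 unpaired electron.

1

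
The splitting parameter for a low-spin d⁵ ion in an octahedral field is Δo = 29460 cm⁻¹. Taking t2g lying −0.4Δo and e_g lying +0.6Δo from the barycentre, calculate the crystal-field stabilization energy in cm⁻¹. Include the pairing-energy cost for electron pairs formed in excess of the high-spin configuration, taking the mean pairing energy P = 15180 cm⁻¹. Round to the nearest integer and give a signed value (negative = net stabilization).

-28560

Electron filling gives t2g^5 e_g^0.
The orbital stabilization is -2.0Δo = -2.0 × 29460 = -58920 cm⁻¹.
Pairing penalty: 2 pairs vs 0 in the high-spin reference → 2 extra × P = 30360 cm⁻¹.
Overall CFSE = -58920 + 30360 = -28560 cm⁻¹.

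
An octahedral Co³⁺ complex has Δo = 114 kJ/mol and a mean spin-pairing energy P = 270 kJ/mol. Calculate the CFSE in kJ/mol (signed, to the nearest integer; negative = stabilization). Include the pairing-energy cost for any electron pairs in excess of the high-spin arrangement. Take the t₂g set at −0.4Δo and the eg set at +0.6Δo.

-46

Co is in group 9, so Co³⁺ is d⁶ (9 − 3 = 6).
With Δo < P the complex is high-spin.
Filling d⁶ accordingly: t₂g⁴ eg².
Orbital CFSE = -0.4Δo = -0.4 × 114 = -46 kJ/mol.
High-spin has no excess pairs, so no pairing correction applies.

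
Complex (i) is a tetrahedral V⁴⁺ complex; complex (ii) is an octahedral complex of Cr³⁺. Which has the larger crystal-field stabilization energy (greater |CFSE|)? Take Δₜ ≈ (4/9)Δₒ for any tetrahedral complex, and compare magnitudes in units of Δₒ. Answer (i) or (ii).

(i): V is in group 5, so V⁴⁺ is d¹ (5 − 4 = 1); With tetrahedral geometry the complex is necessarily high-spin; e^1 t2^0, CFSE = -0.6Δₜ ≈ -0.27Δₒ.
(ii): Cr³⁺: group 6, so d-count = 6 − 3 = 3; t2g^3 e_g^0, CFSE = -1.2Δₒ.
So (ii) has the larger |CFSE|.

(ii)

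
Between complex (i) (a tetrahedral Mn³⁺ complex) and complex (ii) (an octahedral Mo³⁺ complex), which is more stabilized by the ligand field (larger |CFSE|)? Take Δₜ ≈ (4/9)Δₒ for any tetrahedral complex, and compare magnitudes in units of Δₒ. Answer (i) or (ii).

(ii)

(i): Mn³⁺: group 7, so d-count = 7 − 3 = 4; Tetrahedral fields are weak (Δₜ ≈ 4/9 Δₒ), so electrons fill high-spin; e^2 t2^2, CFSE = -0.4Δₜ ≈ -0.18Δₒ.
(ii): Mo is in group 6, so Mo³⁺ is d³ (6 − 3 = 3); For octahedral d³ the high- and low-spin configurations coincide; t₂g³ eg⁰, CFSE = -1.2Δₒ.
So (ii) has the larger |CFSE|.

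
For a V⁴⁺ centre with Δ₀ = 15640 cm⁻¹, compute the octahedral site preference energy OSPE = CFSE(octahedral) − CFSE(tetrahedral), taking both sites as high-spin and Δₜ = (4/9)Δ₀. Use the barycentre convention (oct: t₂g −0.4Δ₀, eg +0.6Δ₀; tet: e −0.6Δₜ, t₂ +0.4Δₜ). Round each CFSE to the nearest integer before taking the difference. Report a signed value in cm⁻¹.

Group 5 minus oxidation state +4 gives a d¹ configuration for V⁴⁺.
Octahedral high-spin t2g^1 e_g^0: CFSE = -0.4 × 15640 = -6256 cm⁻¹.
In a tetrahedral site the filling is e^1 t2^0: CFSE(tet) = -0.6Δₜ = -0.6 × (4/9)(15640) = -4171 cm⁻¹.
OSPE = CFSE(oct) − CFSE(tet) = -6256 − (-4171) = -2085 cm⁻¹.

-2085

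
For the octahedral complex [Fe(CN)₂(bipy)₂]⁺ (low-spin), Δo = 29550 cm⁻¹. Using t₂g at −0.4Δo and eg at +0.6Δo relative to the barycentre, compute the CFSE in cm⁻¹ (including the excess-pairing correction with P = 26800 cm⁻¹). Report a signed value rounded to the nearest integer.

Ligand charges: 2×(-1) from CN⁻ and 2×(+0) from bipy sum to -2; with overall charge +1, Fe is +3.
Fe³⁺: group 8, so d-count = 8 − 3 = 5.
Electron filling gives t₂g⁵ eg⁰.
The orbital stabilization is -2.0Δo = -2.0 × 29550 = -59100 cm⁻¹.
Pairing penalty: 2 pairs vs 0 in the high-spin reference → 2 extra × P = 53600 cm⁻¹.
Overall CFSE = -59100 + 53600 = -5500 cm⁻¹.

-5500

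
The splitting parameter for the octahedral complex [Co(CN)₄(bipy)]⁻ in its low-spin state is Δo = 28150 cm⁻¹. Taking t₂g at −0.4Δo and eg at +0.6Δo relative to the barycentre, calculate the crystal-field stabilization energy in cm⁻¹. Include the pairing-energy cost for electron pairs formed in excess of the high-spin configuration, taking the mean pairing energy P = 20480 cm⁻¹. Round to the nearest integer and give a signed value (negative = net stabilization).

-26600

Ligand charges: 4×(-1) from CN⁻ and 1×(+0) from bipy sum to -4; with overall charge -1, Co is +3.
Co³⁺: group 9, so d-count = 9 − 3 = 6.
Configuration: t₂g⁶ eg⁰.
Orbital CFSE = 6(-0.4) + 0(0.6) = -2.4Δo = -2.4 × 28150 = -67560 cm⁻¹.
Pairing penalty: 3 pairs vs 1 in the high-spin reference → 2 extra × P = 40960 cm⁻¹.
Net CFSE = -67560 + 40960 = -26600 cm⁻¹.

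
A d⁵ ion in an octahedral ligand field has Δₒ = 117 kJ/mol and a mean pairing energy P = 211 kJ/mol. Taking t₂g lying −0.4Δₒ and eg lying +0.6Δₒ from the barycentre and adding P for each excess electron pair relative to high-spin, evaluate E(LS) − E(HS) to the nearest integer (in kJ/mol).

In the high-spin limit (t₂g³ eg²) the orbital term is 0.0Δₒ = 0 kJ/mol, with no excess pairing.
For low-spin the configuration is t₂g⁵ eg⁰: orbital energy -2.0 × 117 = -234 kJ/mol, and 2 additional pairs relative to high-spin add 422 kJ/mol, giving 188 kJ/mol.
Thus E(LS) − E(HS) = 188 kJ/mol.

188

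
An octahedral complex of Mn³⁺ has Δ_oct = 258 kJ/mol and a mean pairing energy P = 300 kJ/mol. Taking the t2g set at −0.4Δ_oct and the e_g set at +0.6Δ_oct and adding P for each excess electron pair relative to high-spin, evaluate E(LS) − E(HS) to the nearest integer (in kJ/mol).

42

Mn sits in group 7; removing 3 electrons leaves Mn³⁺ with 7 − 3 = 4 d electrons.
High-spin: t2g^3 e_g^1, CFSE = -0.6Δ_oct = -155 kJ/mol.
Low-spin: t2g^4 e_g^0, orbital CFSE = -1.6Δ_oct = -413 kJ/mol; plus 1 excess pair × P = +300 kJ/mol; total -113 kJ/mol.
The difference is -113 − (-155) = 42 kJ/mol, so high-spin lies lower.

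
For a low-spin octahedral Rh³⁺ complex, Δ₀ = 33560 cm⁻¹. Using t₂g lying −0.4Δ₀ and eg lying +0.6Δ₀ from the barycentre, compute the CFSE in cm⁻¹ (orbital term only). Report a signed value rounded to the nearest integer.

-80544

Rh is in group 9, so Rh³⁺ is d⁶ (9 − 3 = 6).
The d⁶ electrons fill as t₂g⁶ eg⁰.
The orbital stabilization is -2.4Δ₀ = -2.4 × 33560 = -80544 cm⁻¹.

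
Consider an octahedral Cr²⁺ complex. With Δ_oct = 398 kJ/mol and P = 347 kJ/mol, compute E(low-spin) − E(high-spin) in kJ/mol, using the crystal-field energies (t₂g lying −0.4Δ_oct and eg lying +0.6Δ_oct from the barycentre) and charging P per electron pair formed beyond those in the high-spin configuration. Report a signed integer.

-51

Group 6 minus oxidation state +2 gives a d⁴ configuration for Cr²⁺.
High-spin: t₂g³ eg¹, CFSE = -0.6Δ_oct = -239 kJ/mol.
For low-spin the configuration is t₂g⁴ eg⁰: orbital energy -1.6 × 398 = -637 kJ/mol, and 1 additional pair relative to high-spin adds 347 kJ/mol, giving -290 kJ/mol.
The difference is -290 − (-239) = -51 kJ/mol, so low-spin lies lower.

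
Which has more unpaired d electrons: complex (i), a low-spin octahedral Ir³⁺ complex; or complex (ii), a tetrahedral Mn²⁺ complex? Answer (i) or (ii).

(i): Ir³⁺: group 9, so d-count = 9 − 3 = 6; t2g^6 e_g^0 → 0 unpaired.
(ii): Group 7 minus oxidation state +2 gives a d⁵ configuration for Mn²⁺; Tetrahedral splitting is small, so the complex is high-spin; e² t₂³ → 5 unpaired.
So (ii) has more unpaired electrons.

(ii)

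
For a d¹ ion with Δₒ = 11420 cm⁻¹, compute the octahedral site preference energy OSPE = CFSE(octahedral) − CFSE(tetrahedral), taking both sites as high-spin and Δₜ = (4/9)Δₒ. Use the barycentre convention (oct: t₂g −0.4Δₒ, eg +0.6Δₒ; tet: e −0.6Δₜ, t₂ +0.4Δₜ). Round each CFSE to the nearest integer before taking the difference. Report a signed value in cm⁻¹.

-1523

In an octahedral site d¹ (HS) is t₂g¹ eg⁰, giving CFSE(oct) = -0.4Δₒ = -4568 cm⁻¹.
Tetrahedral e¹ t₂⁰ gives -0.6Δₜ = -0.6 × (4/9) × 11420 = -3045 cm⁻¹.
OSPE = -4568 − (-3045) = -1523 cm⁻¹.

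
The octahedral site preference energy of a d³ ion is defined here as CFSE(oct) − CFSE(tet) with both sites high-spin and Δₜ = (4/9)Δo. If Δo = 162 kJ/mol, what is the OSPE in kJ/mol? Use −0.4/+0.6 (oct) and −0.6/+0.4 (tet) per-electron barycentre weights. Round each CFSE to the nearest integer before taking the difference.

Octahedral (high-spin): t₂g³ eg⁰, CFSE = 3(−0.4) + 0(+0.6) = -1.2Δo = -1.2 × 162 = -194 kJ/mol.
In a tetrahedral site the filling is e² t₂¹: CFSE(tet) = -0.8Δₜ = -0.8 × (4/9)(162) = -58 kJ/mol.
OSPE = -194 − (-58) = -136 kJ/mol.

-136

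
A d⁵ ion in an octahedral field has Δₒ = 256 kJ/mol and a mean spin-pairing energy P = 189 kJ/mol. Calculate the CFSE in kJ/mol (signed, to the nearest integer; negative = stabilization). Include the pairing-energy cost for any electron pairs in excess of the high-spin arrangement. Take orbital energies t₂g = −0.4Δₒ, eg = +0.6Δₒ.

-134

Since Δₒ = 256 kJ/mol > P = 189 kJ/mol, the complex adopts the low-spin configuration.
Configuration: t₂g⁵ eg⁰.
Orbital CFSE = -2.0Δₒ = -2.0 × 256 = -512 kJ/mol.
Excess pairs vs high-spin: 2 − 0 = 2; pairing cost = +378 kJ/mol.
Net CFSE = -512 + 378 = -134 kJ/mol.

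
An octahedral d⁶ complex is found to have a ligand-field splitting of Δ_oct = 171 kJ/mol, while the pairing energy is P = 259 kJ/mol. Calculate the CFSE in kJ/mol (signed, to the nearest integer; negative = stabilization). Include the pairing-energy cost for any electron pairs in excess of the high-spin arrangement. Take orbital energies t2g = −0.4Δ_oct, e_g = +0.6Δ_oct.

-68

With Δ_oct < P the complex is high-spin.
Filling d⁶ accordingly: t2g^4 e_g^2.
Orbital CFSE = -0.4Δ_oct = -0.4 × 171 = -68 kJ/mol.
High-spin has no excess pairs, so no pairing correction applies.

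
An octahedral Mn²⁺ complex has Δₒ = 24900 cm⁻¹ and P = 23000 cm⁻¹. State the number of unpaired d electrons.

Mn is in group 7, so Mn²⁺ is d⁵ (7 − 2 = 5).
Δₒ > P, so pairing is preferred: the ground state is low-spin.
Configuration: t2g^5 e_g^0.
Unpaired electrons: 1.

1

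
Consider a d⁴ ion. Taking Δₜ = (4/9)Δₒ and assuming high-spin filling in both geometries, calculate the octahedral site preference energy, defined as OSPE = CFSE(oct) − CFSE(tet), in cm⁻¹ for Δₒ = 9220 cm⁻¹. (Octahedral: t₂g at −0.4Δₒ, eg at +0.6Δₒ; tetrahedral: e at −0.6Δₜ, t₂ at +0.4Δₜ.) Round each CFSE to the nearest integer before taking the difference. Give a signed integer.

-3893

Octahedral (high-spin): t₂g³ eg¹, CFSE = 3(−0.4) + 1(+0.6) = -0.6Δₒ = -0.6 × 9220 = -5532 cm⁻¹.
Tetrahedral e² t₂² gives -0.4Δₜ = -0.4 × (4/9) × 9220 = -1639 cm⁻¹.
Subtracting, OSPE = -5532 − (-1639) = -3893 cm⁻¹.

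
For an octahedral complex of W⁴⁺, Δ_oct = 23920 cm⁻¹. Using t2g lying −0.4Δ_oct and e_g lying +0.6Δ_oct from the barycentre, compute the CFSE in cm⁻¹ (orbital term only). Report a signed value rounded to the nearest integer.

-19136

W sits in group 6; removing 4 electrons leaves W⁴⁺ with 6 − 4 = 2 d electrons.
Electron filling gives t2g^2 e_g^0.
Orbital CFSE = 2(-0.4) + 0(0.6) = -0.8Δ_oct = -0.8 × 23920 = -19136 cm⁻¹.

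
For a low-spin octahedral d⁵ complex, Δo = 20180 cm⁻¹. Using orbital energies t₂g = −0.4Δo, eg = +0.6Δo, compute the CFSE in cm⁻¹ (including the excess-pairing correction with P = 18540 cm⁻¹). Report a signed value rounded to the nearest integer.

Electron filling gives t₂g⁵ eg⁰.
CFSE(orbital) = 5×(-0.4Δo) + 0×(0.6Δo) = -2.0Δo; with Δo = 20180 cm⁻¹ that is -40360 cm⁻¹.
Relative to high-spin t₂g³ eg² (0 paired), the low-spin configuration has 2 additional pairs, contributing +2 × 18540 = +37080 cm⁻¹.
Combining: -40360 + 37080 = -3280 cm⁻¹.

-3280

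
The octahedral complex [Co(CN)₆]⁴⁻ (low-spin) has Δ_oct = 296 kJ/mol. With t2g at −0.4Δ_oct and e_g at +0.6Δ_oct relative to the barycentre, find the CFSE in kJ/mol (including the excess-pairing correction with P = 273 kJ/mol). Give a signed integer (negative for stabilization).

Each CN⁻ contributes -1; 6 × (-1) = -6. With overall charge -4, Co is in the +2 oxidation state.
Group 9 minus oxidation state +2 gives a d⁷ configuration for Co²⁺.
The d⁷ electrons fill as t2g^6 e_g^1.
Orbital CFSE = 6(-0.4) + 1(0.6) = -1.8Δ_oct = -1.8 × 296 = -533 kJ/mol.
Relative to high-spin t2g^5 e_g^2 (2 paired), the low-spin configuration has 1 additional pair, contributing +1 × 273 = +273 kJ/mol.
Overall CFSE = -533 + 273 = -260 kJ/mol.

-260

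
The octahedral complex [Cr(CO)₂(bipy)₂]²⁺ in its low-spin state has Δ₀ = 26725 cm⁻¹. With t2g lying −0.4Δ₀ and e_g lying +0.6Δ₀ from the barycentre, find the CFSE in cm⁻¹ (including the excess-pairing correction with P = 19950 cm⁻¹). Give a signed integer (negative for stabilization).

Ligand charges: 2×(+0) from CO and 2×(+0) from bipy sum to +0; with overall charge +2, Cr is +2.
Cr²⁺: group 6, so d-count = 6 − 2 = 4.
Electron filling gives t2g^4 e_g^0.
CFSE(orbital) = 4×(-0.4Δ₀) + 0×(0.6Δ₀) = -1.6Δ₀; with Δ₀ = 26725 cm⁻¹ that is -42760 cm⁻¹.
High-spin d⁴ would be t2g^3 e_g^1 with 0 pairs; low-spin has 1, so 1 excess pair costs +1P = +19950 cm⁻¹.
Combining: -42760 + 19950 = -22810 cm⁻¹.

-22810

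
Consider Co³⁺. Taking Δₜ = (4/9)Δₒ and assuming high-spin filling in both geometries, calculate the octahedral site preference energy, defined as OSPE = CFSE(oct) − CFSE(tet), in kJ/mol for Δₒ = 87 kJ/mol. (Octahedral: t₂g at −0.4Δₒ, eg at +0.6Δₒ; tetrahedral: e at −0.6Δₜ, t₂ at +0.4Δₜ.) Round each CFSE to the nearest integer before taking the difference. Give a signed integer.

-12

Co is in group 9, so Co³⁺ is d⁶ (9 − 3 = 6).
Octahedral high-spin t2g^4 e_g^2: CFSE = -0.4 × 87 = -35 kJ/mol.
In a tetrahedral site the filling is e^3 t2^3: CFSE(tet) = -0.6Δₜ = -0.6 × (4/9)(87) = -23 kJ/mol.
Subtracting, OSPE = -35 − (-23) = -12 kJ/mol.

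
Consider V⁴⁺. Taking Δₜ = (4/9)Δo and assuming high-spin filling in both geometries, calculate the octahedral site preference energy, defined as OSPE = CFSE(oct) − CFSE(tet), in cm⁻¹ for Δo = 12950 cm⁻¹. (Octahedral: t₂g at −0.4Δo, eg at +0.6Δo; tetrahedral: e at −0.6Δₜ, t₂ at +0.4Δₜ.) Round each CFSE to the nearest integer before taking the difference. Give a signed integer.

-1727

V is in group 5, so V⁴⁺ is d¹ (5 − 4 = 1).
Octahedral high-spin t₂g¹ eg⁰: CFSE = -0.4 × 12950 = -5180 cm⁻¹.
Tetrahedral: e¹ t₂⁰, CFSE = 1(−0.6) + 0(+0.4) = -0.6Δₜ = -0.6 × (4/9) × 12950 = -3453 cm⁻¹.
Subtracting, OSPE = -5180 − (-3453) = -1727 cm⁻¹.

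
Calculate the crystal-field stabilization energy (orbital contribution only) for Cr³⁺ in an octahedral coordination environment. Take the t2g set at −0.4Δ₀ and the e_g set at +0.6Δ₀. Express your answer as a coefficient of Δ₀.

-1.2 Δ₀

Cr is in group 6, so Cr³⁺ is d³ (6 − 3 = 3).
Configuration: t2g^3 e_g^0.
CFSE = 3(-0.4Δ₀) + 0(0.6Δ₀) = -1.2Δ₀ + 0.0Δ₀ = -1.2Δ₀.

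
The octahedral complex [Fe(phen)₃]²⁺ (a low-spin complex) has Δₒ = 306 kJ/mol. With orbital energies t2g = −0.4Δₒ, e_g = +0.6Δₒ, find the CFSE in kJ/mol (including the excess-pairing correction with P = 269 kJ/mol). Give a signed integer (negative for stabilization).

phen is neutral, so the +2 overall charge sits on Fe: oxidation state +2.
Group 8 minus oxidation state +2 gives a d⁶ configuration for Fe²⁺.
The d⁶ electrons fill as t2g^6 e_g^0.
Orbital CFSE = 6(-0.4) + 0(0.6) = -2.4Δₒ = -2.4 × 306 = -734 kJ/mol.
High-spin d⁶ would be t2g^4 e_g^2 with 1 pair; low-spin has 3, so 2 excess pairs cost +2P = +538 kJ/mol.
Combining: -734 + 538 = -196 kJ/mol.

-196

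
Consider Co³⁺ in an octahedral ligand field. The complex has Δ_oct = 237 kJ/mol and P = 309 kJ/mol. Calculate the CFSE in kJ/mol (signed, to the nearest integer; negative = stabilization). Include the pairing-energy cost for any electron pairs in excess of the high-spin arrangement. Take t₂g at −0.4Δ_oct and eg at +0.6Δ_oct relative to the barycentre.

-95

Group 9 minus oxidation state +3 gives a d⁶ configuration for Co³⁺.
Here Δ_oct < P (237 < 309), so the high-spin state is favoured.
That gives t₂g⁴ eg².
Orbital CFSE = -0.4Δ_oct = -0.4 × 237 = -95 kJ/mol.
High-spin has no excess pairs, so no pairing correction applies.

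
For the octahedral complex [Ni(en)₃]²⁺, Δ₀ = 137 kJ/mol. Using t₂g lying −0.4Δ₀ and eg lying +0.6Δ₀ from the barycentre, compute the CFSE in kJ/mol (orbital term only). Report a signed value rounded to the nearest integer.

-164

en is neutral, so the +2 overall charge sits on Ni: oxidation state +2.
Ni²⁺: group 10, so d-count = 10 − 2 = 8.
Electron filling gives t₂g⁶ eg².
CFSE(orbital) = 6×(-0.4Δ₀) + 2×(0.6Δ₀) = -1.2Δ₀; with Δ₀ = 137 kJ/mol that is -164 kJ/mol.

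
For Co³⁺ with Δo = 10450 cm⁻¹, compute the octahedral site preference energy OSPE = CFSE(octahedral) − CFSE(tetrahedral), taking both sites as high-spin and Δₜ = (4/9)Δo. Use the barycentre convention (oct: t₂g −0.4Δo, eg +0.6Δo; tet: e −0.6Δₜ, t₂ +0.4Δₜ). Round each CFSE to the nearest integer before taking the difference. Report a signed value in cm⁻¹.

-1393

Co³⁺: group 9, so d-count = 9 − 3 = 6.
Octahedral (high-spin): t2g^4 e_g^2, CFSE = 4(−0.4) + 2(+0.6) = -0.4Δo = -0.4 × 10450 = -4180 cm⁻¹.
Tetrahedral: e^3 t2^3, CFSE = 3(−0.6) + 3(+0.4) = -0.6Δₜ = -0.6 × (4/9) × 10450 = -2787 cm⁻¹.
OSPE = CFSE(oct) − CFSE(tet) = -4180 − (-2787) = -1393 cm⁻¹.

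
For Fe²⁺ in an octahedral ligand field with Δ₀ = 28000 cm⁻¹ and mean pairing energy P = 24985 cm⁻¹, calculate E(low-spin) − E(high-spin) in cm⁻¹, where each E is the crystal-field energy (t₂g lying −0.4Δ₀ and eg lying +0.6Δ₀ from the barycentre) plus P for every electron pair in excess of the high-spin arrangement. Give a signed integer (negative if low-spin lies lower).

Group 8 minus oxidation state +2 gives a d⁶ configuration for Fe²⁺.
In the high-spin limit (t₂g⁴ eg²) the orbital term is -0.4Δ₀ = -11200 cm⁻¹, with no excess pairing.
Low-spin: t₂g⁶ eg⁰, orbital CFSE = -2.4Δ₀ = -67200 cm⁻¹; plus 2 excess pairs × P = +49970 cm⁻¹; total -17230 cm⁻¹.
Thus E(LS) − E(HS) = -6030 cm⁻¹.

-6030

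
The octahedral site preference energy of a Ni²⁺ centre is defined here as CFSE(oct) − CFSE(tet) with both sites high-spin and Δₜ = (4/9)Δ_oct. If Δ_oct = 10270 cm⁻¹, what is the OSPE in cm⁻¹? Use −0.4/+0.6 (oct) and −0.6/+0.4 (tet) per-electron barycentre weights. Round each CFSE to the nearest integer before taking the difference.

Ni sits in group 10; removing 2 electrons leaves Ni²⁺ with 10 − 2 = 8 d electrons.
Octahedral high-spin t2g^6 e_g^2: CFSE = -1.2 × 10270 = -12324 cm⁻¹.
In a tetrahedral site the filling is e^4 t2^4: CFSE(tet) = -0.8Δₜ = -0.8 × (4/9)(10270) = -3652 cm⁻¹.
OSPE = CFSE(oct) − CFSE(tet) = -12324 − (-3652) = -8672 cm⁻¹.

-8672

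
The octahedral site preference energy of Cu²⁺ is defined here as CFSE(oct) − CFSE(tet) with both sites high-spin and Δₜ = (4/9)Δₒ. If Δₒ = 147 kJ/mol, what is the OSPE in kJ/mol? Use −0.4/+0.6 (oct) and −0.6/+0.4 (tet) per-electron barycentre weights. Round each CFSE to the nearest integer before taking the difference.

-62

Group 11 minus oxidation state +2 gives a d⁹ configuration for Cu²⁺.
In an octahedral site d⁹ (HS) is t2g^6 e_g^3, giving CFSE(oct) = -0.6Δₒ = -88 kJ/mol.
Tetrahedral: e^4 t2^5, CFSE = 4(−0.6) + 5(+0.4) = -0.4Δₜ = -0.4 × (4/9) × 147 = -26 kJ/mol.
OSPE = -88 − (-26) = -62 kJ/mol.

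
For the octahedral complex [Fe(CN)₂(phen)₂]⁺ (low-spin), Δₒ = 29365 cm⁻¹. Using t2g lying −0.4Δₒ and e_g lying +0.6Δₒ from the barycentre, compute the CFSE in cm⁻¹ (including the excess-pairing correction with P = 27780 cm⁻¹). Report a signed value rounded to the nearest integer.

Ligand charges: 2×(-1) from CN⁻ and 2×(+0) from phen sum to -2; with overall charge +1, Fe is +3.
Fe is in group 8, so Fe³⁺ is d⁵ (8 − 3 = 5).
Electron filling gives t2g^5 e_g^0.
CFSE(orbital) = 5×(-0.4Δₒ) + 0×(0.6Δₒ) = -2.0Δₒ; with Δₒ = 29365 cm⁻¹ that is -58730 cm⁻¹.
High-spin d⁵ would be t2g^3 e_g^2 with 0 pairs; low-spin has 2, so 2 excess pairs cost +2P = +55560 cm⁻¹.
Combining: -58730 + 55560 = -3170 cm⁻¹.

-3170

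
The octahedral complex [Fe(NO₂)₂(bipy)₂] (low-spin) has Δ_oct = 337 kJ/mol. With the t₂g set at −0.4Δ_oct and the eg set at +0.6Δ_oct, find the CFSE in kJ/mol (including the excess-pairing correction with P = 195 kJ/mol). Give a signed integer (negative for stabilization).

Ligand charges: 2×(-1) from NO₂⁻ and 2×(+0) from bipy sum to -2; with overall charge +0, Fe is +2.
Group 8 minus oxidation state +2 gives a d⁶ configuration for Fe²⁺.
The d⁶ electrons fill as t₂g⁶ eg⁰.
CFSE(orbital) = 6×(-0.4Δ_oct) + 0×(0.6Δ_oct) = -2.4Δ_oct; with Δ_oct = 337 kJ/mol that is -809 kJ/mol.
High-spin d⁶ would be t₂g⁴ eg² with 1 pair; low-spin has 3, so 2 excess pairs cost +2P = +390 kJ/mol.
Overall CFSE = -809 + 390 = -419 kJ/mol.

-419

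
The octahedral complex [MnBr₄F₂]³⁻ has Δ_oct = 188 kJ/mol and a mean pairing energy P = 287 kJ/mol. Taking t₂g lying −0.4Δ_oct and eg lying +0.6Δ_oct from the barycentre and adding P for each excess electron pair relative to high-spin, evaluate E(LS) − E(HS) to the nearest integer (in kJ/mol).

99

Ligand charges: 4×(-1) from Br⁻ and 2×(-1) from F⁻ sum to -6; with overall charge -3, Mn is +3.
Mn³⁺: group 7, so d-count = 7 − 3 = 4.
In the high-spin limit (t₂g³ eg¹) the orbital term is -0.6Δ_oct = -113 kJ/mol, with no excess pairing.
For low-spin the configuration is t₂g⁴ eg⁰: orbital energy -1.6 × 188 = -301 kJ/mol, and 1 additional pair relative to high-spin adds 287 kJ/mol, giving -14 kJ/mol.
E(LS) − E(HS) = -14 − (-113) = 99 kJ/mol.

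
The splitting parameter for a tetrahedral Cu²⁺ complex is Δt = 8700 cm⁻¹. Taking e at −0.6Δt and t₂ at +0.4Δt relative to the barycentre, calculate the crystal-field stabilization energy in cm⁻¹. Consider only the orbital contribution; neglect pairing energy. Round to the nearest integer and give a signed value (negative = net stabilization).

-3480

Cu²⁺: group 11, so d-count = 11 − 2 = 9.
With tetrahedral geometry the complex is necessarily high-spin.
Configuration: e⁴ t₂⁵.
The orbital stabilization is -0.4Δt = -0.4 × 8700 = -3480 cm⁻¹.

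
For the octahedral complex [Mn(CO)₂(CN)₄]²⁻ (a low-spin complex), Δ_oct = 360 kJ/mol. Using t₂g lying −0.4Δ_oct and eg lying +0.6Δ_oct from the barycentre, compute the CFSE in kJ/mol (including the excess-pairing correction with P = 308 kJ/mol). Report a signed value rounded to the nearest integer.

-104

Ligand charges: 2×(+0) from CO and 4×(-1) from CN⁻ sum to -4; with overall charge -2, Mn is +2.
Mn sits in group 7; removing 2 electrons leaves Mn²⁺ with 7 − 2 = 5 d electrons.
The d⁵ electrons fill as t₂g⁵ eg⁰.
The orbital stabilization is -2.0Δ_oct = -2.0 × 360 = -720 kJ/mol.
High-spin d⁵ would be t₂g³ eg² with 0 pairs; low-spin has 2, so 2 excess pairs cost +2P = +616 kJ/mol.
Combining: -720 + 616 = -104 kJ/mol.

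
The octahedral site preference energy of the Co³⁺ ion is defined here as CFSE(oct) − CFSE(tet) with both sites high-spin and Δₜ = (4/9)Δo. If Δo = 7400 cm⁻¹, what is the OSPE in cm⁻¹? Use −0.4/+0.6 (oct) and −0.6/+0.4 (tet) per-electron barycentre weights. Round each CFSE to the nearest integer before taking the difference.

-987

Co is in group 9, so Co³⁺ is d⁶ (9 − 3 = 6).
Octahedral high-spin t2g^4 e_g^2: CFSE = -0.4 × 7400 = -2960 cm⁻¹.
Tetrahedral e^3 t2^3 gives -0.6Δₜ = -0.6 × (4/9) × 7400 = -1973 cm⁻¹.
OSPE = -2960 − (-1973) = -987 cm⁻¹.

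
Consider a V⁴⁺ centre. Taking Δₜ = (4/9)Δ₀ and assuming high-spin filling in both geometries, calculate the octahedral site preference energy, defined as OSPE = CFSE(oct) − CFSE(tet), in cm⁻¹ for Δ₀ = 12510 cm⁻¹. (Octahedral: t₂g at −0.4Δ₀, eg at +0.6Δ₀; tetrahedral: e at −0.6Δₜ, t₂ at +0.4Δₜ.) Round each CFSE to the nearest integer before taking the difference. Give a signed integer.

Group 5 minus oxidation state +4 gives a d¹ configuration for V⁴⁺.
In an octahedral site d¹ (HS) is t₂g¹ eg⁰, giving CFSE(oct) = -0.4Δ₀ = -5004 cm⁻¹.
In a tetrahedral site the filling is e¹ t₂⁰: CFSE(tet) = -0.6Δₜ = -0.6 × (4/9)(12510) = -3336 cm⁻¹.
OSPE = CFSE(oct) − CFSE(tet) = -5004 − (-3336) = -1668 cm⁻¹.

-1668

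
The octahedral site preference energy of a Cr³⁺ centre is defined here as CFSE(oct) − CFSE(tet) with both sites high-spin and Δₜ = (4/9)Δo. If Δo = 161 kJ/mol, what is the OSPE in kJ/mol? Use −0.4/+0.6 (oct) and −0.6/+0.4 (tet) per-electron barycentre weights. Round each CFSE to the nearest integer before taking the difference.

Cr sits in group 6; removing 3 electrons leaves Cr³⁺ with 6 − 3 = 3 d electrons.
Octahedral (high-spin): t₂g³ eg⁰, CFSE = 3(−0.4) + 0(+0.6) = -1.2Δo = -1.2 × 161 = -193 kJ/mol.
In a tetrahedral site the filling is e² t₂¹: CFSE(tet) = -0.8Δₜ = -0.8 × (4/9)(161) = -57 kJ/mol.
OSPE = CFSE(oct) − CFSE(tet) = -193 − (-57) = -136 kJ/mol.

-136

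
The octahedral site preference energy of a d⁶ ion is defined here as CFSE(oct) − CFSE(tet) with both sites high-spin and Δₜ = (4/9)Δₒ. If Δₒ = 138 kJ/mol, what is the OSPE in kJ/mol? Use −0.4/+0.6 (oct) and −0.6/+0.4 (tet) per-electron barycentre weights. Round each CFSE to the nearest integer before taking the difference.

-18

In an octahedral site d⁶ (HS) is t₂g⁴ eg², giving CFSE(oct) = -0.4Δₒ = -55 kJ/mol.
In a tetrahedral site the filling is e³ t₂³: CFSE(tet) = -0.6Δₜ = -0.6 × (4/9)(138) = -37 kJ/mol.
OSPE = CFSE(oct) − CFSE(tet) = -55 − (-37) = -18 kJ/mol.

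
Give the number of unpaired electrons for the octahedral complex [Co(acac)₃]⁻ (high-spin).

3

Each acac⁻ contributes -1; 3 × (-1) = -3. With overall charge -1, Co is in the +2 oxidation state.
Co²⁺: group 9, so d-count = 9 − 2 = 7.
Configuration: t₂g⁵ eg², giving 3 unpaired electrons.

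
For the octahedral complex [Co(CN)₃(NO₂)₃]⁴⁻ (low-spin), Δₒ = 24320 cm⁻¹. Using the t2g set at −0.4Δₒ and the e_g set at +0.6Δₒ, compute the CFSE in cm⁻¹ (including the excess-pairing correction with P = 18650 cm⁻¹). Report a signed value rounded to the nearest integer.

Ligand charges: 3×(-1) from CN⁻ and 3×(-1) from NO₂⁻ sum to -6; with overall charge -4, Co is +2.
Co sits in group 9; removing 2 electrons leaves Co²⁺ with 9 − 2 = 7 d electrons.
Configuration: t2g^6 e_g^1.
The orbital stabilization is -1.8Δₒ = -1.8 × 24320 = -43776 cm⁻¹.
Pairing penalty: 3 pairs vs 2 in the high-spin reference → 1 extra × P = 18650 cm⁻¹.
Combining: -43776 + 18650 = -25126 cm⁻¹.

-25126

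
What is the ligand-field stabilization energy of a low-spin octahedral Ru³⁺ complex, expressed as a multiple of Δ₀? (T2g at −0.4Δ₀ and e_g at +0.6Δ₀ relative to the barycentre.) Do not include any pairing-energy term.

Group 8 minus oxidation state +3 gives a d⁵ configuration for Ru³⁺.
Configuration: t2g^5 e_g^0.
CFSE = 5(-0.4Δ₀) + 0(0.6Δ₀) = -2.0Δ₀ + 0.0Δ₀ = -2.0Δ₀.

-2.0 Δ₀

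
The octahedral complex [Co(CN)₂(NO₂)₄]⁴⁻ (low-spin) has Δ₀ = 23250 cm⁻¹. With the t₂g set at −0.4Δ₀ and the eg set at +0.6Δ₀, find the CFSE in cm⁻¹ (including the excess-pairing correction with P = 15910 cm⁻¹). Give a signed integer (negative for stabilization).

Ligand charges: 2×(-1) from CN⁻ and 4×(-1) from NO₂⁻ sum to -6; with overall charge -4, Co is +2.
Co sits in group 9; removing 2 electrons leaves Co²⁺ with 9 − 2 = 7 d electrons.
The d⁷ electrons fill as t₂g⁶ eg¹.
The orbital stabilization is -1.8Δ₀ = -1.8 × 23250 = -41850 cm⁻¹.
Pairing penalty: 3 pairs vs 2 in the high-spin reference → 1 extra × P = 15910 cm⁻¹.
Combining: -41850 + 15910 = -25940 cm⁻¹.

-25940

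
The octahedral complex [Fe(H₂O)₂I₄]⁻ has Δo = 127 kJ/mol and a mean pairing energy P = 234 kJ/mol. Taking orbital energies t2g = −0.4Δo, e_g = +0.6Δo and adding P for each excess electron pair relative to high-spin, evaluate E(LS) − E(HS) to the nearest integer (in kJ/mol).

214

Ligand charges: 2×(+0) from H₂O and 4×(-1) from I⁻ sum to -4; with overall charge -1, Fe is +3.
Fe³⁺: group 8, so d-count = 8 − 3 = 5.
High-spin d⁵ fills as t2g^3 e_g^2 with CFSE 3(−0.4) + 2(+0.6) = 0.0Δo = 0 kJ/mol.
Low-spin t2g^5 e_g^0 gives -2.0Δo = -254 kJ/mol, but forming 2 extra pairs costs 2P = 468 kJ/mol, so E(LS) = -254 + 468 = 214 kJ/mol.
Thus E(LS) − E(HS) = 214 kJ/mol.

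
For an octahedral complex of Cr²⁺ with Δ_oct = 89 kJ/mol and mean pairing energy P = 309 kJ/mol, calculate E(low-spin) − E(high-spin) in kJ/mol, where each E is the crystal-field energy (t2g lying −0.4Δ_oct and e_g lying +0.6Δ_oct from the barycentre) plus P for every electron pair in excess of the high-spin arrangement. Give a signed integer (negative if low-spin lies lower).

Group 6 minus oxidation state +2 gives a d⁴ configuration for Cr²⁺.
High-spin: t2g^3 e_g^1, CFSE = -0.6Δ_oct = -53 kJ/mol.
For low-spin the configuration is t2g^4 e_g^0: orbital energy -1.6 × 89 = -142 kJ/mol, and 1 additional pair relative to high-spin adds 309 kJ/mol, giving 167 kJ/mol.
E(LS) − E(HS) = 167 − (-53) = 220 kJ/mol.

220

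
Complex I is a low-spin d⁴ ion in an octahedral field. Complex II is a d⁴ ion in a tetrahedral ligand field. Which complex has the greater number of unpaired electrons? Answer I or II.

II

I: t₂g⁴ eg⁰ → 2 unpaired.
II: Tetrahedral fields are weak (Δₜ ≈ 4/9 Δₒ), so electrons fill high-spin; e² t₂² → 4 unpaired.
So II has more unpaired electrons.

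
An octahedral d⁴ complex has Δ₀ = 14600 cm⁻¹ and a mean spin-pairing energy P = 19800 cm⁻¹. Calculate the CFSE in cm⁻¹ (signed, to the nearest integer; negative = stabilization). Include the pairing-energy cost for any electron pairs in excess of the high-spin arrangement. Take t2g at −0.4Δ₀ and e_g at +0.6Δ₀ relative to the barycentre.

-8760

Δ₀ < P, so pairing is avoided: the ground state is high-spin.
That gives t2g^3 e_g^1.
Orbital CFSE = -0.6Δ₀ = -0.6 × 14600 = -8760 cm⁻¹.
High-spin has no excess pairs, so no pairing correction applies.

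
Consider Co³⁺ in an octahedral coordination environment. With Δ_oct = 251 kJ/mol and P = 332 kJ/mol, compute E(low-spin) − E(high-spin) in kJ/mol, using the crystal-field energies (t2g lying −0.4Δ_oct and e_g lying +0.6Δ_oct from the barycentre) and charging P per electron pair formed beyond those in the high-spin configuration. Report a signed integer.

162

Co³⁺: group 9, so d-count = 9 − 3 = 6.
In the high-spin limit (t2g^4 e_g^2) the orbital term is -0.4Δ_oct = -100 kJ/mol, with no excess pairing.
Low-spin: t2g^6 e_g^0, orbital CFSE = -2.4Δ_oct = -602 kJ/mol; plus 2 excess pairs × P = +664 kJ/mol; total 62 kJ/mol.
The difference is 62 − (-100) = 162 kJ/mol, so high-spin lies lower.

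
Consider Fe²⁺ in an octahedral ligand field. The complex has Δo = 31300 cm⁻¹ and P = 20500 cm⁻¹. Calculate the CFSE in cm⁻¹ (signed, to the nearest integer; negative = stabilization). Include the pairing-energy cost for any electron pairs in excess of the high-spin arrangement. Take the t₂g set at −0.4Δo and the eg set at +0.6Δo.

-34120

Group 8 minus oxidation state +2 gives a d⁶ configuration for Fe²⁺.
With Δo > P the complex is low-spin.
Configuration: t₂g⁶ eg⁰.
Orbital CFSE = -2.4Δo = -2.4 × 31300 = -75120 cm⁻¹.
Excess pairs vs high-spin: 3 − 1 = 2; pairing cost = +41000 cm⁻¹.
Net CFSE = -75120 + 41000 = -34120 cm⁻¹.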